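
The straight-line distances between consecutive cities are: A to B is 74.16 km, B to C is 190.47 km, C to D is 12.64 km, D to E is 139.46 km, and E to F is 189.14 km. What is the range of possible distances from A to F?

The maximum is all hops collinear in one direction: 74.16 + 190.47 + 12.64 + 139.46 + 189.14 = 605.87.
The longest hop is 190.47; the others sum to 415.40. Since 190.47 ≤ 415.40, the path can fold back on itself completely, so the minimum distance is 0.

0 ≤ AF ≤ 605.87 km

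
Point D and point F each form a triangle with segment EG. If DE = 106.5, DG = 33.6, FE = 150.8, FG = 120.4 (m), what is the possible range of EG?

72.9 < EG < 140.1

From triangle DEG: |106.5 − 33.6| < EG < 106.5 + 33.6, i.e. 72.9 < EG < 140.1.
From triangle FEG: 30.4 < EG < 271.2.
Both must hold, so EG lies in the intersection.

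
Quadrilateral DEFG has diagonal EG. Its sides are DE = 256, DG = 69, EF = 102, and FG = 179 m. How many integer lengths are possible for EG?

From triangle DEG: 187 < EG < 325.
From triangle FEG: 77 < EG < 281.
Intersection: 187 < EG < 281, so integers 188 through 280: 93 values.

93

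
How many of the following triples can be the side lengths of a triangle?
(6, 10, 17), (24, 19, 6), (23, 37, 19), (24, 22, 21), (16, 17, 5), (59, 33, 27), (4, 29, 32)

(6,10,17): 6+10 ≤ 17 → not valid
(6,19,24): 6+19 > 24 → valid
(19,23,37): 19+23 > 37 → valid
(21,22,24): 21+22 > 24 → valid
(5,16,17): 5+16 > 17 → valid
(27,33,59): 27+33 > 59 → valid
(4,29,32): 4+29 > 32 → valid
6 of the 7 triples form a triangle.

6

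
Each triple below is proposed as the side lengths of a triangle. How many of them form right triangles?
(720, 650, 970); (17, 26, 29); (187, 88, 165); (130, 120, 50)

(720,650,970): 650²+720² = 940900 = 970² → right
(17,26,29): 17²+26² = 965 > 841 = 29² → acute
(187,88,165): 88²+165² = 34969 = 187² → right
(130,120,50): 50²+120² = 16900 = 130² → right
3 of the 4 are right.

3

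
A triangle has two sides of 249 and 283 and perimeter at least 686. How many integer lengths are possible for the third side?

Triangle inequality: 34 < x < 532. Perimeter ≥ 686 gives x ≥ 686 − 249 − 283 = 154.
So 154 ≤ x < 532; integers 154 through 531: 378 values.

378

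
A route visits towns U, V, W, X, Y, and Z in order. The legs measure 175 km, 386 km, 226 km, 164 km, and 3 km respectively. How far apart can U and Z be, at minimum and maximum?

0 ≤ UZ ≤ 954 km

The maximum is all hops collinear in one direction: 175 + 386 + 226 + 164 + 3 = 954.
The longest hop is 386; the others sum to 568. Since 386 ≤ 568, the path can fold back on itself completely, so the minimum distance is 0.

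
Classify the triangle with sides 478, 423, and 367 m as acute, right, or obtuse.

acute

Compare the square of the longest side to the sum of squares of the other two: 367² + 423² = 313618 > 228484 = 478².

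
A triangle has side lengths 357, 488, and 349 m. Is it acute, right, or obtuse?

acute

Compare the square of the longest side to the sum of squares of the other two: 349² + 357² = 249250 > 238144 = 488².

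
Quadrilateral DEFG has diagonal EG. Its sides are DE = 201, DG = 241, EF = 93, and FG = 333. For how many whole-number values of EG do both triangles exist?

From triangle DEG: 40 < EG < 442.
From triangle FEG: 240 < EG < 426.
Intersection: 240 < EG < 426, so integers 241 through 425: 185 values.

185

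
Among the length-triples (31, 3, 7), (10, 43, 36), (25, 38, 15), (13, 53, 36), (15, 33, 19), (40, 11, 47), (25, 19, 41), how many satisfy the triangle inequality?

5

(3,7,31): 3+7 ≤ 31 → not valid
(10,36,43): 10+36 > 43 → valid
(15,25,38): 15+25 > 38 → valid
(13,36,53): 13+36 ≤ 53 → not valid
(15,19,33): 15+19 > 33 → valid
(11,40,47): 11+40 > 47 → valid
(19,25,41): 19+25 > 41 → valid
5 of the 7 triples form a triangle.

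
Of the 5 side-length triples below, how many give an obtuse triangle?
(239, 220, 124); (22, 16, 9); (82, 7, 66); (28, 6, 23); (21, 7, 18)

3

(239,220,124): 124²+220² = 63776 > 57121 = 239² → acute
(22,16,9): 9²+16² = 337 < 484 = 22² → obtuse
(82,7,66): 7+66 ≤ 82, not a triangle
(28,6,23): 6²+23² = 565 < 784 = 28² → obtuse
(21,7,18): 7²+18² = 373 < 441 = 21² → obtuse
3 of the 5 are obtuse.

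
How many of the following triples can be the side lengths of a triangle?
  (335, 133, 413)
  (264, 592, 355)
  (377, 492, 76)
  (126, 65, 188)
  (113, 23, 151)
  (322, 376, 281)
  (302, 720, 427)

(133,335,413): 133+335 > 413 → valid
(264,355,592): 264+355 > 592 → valid
(76,377,492): 76+377 ≤ 492 → not valid
(65,126,188): 65+126 > 188 → valid
(23,113,151): 23+113 ≤ 151 → not valid
(281,322,376): 281+322 > 376 → valid
(302,427,720): 302+427 > 720 → valid
5 of the 7 triples form a triangle.

5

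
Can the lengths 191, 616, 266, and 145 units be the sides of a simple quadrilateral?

For a quadrilateral, each side must be shorter than the sum of the others.
Here the longest side is 616, but the remaining 3 sides sum to only 602.

No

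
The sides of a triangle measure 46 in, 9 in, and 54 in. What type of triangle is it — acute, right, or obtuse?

obtuse

Compare the square of the longest side to the sum of squares of the other two: 9² + 46² = 2197 < 2916 = 54².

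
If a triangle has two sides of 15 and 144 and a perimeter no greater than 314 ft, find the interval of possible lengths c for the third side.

129 < c ≤ 155 ft

Triangle inequality alone gives 129 < c < 159.
The perimeter condition gives c ≤ 314 − 15 − 144 = 155.
Intersecting the two: 129 < c ≤ 155.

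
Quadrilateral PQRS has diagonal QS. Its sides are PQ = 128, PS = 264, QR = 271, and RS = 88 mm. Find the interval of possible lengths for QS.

183 < QS < 359

From triangle PQS: |128 − 264| < QS < 128 + 264, i.e. 136 < QS < 392.
From triangle RQS: 183 < QS < 359.
Both must hold, so QS lies in the intersection.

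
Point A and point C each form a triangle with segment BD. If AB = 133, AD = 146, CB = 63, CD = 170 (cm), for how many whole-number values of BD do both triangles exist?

From triangle ABD: 13 < BD < 279.
From triangle CBD: 107 < BD < 233.
Intersection: 107 < BD < 233, so integers 108 through 232: 125 values.

125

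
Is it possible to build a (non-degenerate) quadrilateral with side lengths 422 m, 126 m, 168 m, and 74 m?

No

For a quadrilateral, each side must be shorter than the sum of the others.
Here the longest side is 422, but the remaining 3 sides sum to only 368.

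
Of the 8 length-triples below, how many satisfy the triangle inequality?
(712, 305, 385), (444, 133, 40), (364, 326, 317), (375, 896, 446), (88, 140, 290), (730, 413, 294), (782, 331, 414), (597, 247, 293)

1

(305,385,712): 305+385 ≤ 712 → not valid
(40,133,444): 40+133 ≤ 444 → not valid
(317,326,364): 317+326 > 364 → valid
(375,446,896): 375+446 ≤ 896 → not valid
(88,140,290): 88+140 ≤ 290 → not valid
(294,413,730): 294+413 ≤ 730 → not valid
(331,414,782): 331+414 ≤ 782 → not valid
(247,293,597): 247+293 ≤ 597 → not valid
1 of the 8 triples forms a triangle.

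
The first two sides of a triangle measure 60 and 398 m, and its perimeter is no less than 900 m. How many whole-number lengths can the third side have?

16

Triangle inequality: 338 < x < 458. Perimeter ≥ 900 gives x ≥ 900 − 60 − 398 = 442.
So 442 ≤ x < 458; integers 442 through 457: 16 values.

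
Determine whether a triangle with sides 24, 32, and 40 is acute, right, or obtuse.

right

Compare the square of the longest side to the sum of squares of the other two: 24² + 32² = 1600 = 40².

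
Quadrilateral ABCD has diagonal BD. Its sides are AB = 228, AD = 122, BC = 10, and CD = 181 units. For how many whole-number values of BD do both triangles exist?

19

From triangle ABD: 106 < BD < 350.
From triangle CBD: 171 < BD < 191.
Intersection: 171 < BD < 191, so integers 172 through 190: 19 values.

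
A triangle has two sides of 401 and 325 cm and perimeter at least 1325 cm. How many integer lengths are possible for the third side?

127

Triangle inequality: 76 < x < 726. Perimeter ≥ 1325 gives x ≥ 1325 − 401 − 325 = 599.
So 599 ≤ x < 726; integers 599 through 725: 127 values.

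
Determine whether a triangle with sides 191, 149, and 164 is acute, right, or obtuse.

acute

Compare the square of the longest side to the sum of squares of the other two: 149² + 164² = 49097 > 36481 = 191².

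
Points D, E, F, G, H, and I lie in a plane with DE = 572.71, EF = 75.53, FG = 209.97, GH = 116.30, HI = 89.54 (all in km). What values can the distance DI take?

The maximum is all hops collinear in one direction: 572.71 + 75.53 + 209.97 + 116.30 + 89.54 = 1064.05.
The longest hop is 572.71; the others sum to 491.34. Folding the others back against it leaves at least 572.71 − 491.34 = 81.37.

81.37 ≤ DI ≤ 1064.05 km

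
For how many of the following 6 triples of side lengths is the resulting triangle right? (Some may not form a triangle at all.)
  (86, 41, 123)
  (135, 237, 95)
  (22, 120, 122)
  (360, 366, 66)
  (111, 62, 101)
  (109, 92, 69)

(86,41,123): 41²+86² = 9077 < 15129 = 123² → obtuse
(135,237,95): 95+135 ≤ 237, not a triangle
(22,120,122): 22²+120² = 14884 = 122² → right
(360,366,66): 66²+360² = 133956 = 366² → right
(111,62,101): 62²+101² = 14045 > 12321 = 111² → acute
(109,92,69): 69²+92² = 13225 > 11881 = 109² → acute
2 of the 6 are right.

2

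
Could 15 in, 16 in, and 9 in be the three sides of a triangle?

The longest side is 16, and the other two sum to 24.
Since 24 > 16, the triangle inequality holds.

Yes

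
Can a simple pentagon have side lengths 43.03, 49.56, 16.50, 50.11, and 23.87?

A pentagon exists iff every side is shorter than the sum of the others — equivalently, the longest side is less than the sum of the rest.
Longest side 50.11 < 132.96 (sum of the remaining 4), so yes.

Yes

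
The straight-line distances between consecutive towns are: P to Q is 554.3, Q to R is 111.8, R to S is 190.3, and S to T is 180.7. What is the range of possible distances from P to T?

71.5 ≤ PT ≤ 1037.1

The maximum is all hops collinear in one direction: 554.3 + 111.8 + 190.3 + 180.7 = 1037.1.
The longest hop is 554.3; the others sum to 482.8. Folding the others back against it leaves at least 554.3 − 482.8 = 71.5.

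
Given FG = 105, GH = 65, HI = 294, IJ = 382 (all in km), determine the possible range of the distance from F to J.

0 ≤ FJ ≤ 846 km

The maximum is all hops collinear in one direction: 105 + 65 + 294 + 382 = 846.
The longest hop is 382; the others sum to 464. Since 382 ≤ 464, the path can fold back on itself completely, so the minimum distance is 0.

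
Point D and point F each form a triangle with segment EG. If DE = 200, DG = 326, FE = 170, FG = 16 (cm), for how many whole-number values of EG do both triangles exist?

From triangle DEG: 126 < EG < 526.
From triangle FEG: 154 < EG < 186.
Intersection: 154 < EG < 186, so integers 155 through 185: 31 values.

31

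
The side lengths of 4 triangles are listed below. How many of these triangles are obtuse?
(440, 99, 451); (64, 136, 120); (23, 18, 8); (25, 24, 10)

1

(440,99,451): 99²+440² = 203401 = 451² → right
(64,136,120): 64²+120² = 18496 = 136² → right
(23,18,8): 8²+18² = 388 < 529 = 23² → obtuse
(25,24,10): 10²+24² = 676 > 625 = 25² → acute
1 of the 4 is obtuse.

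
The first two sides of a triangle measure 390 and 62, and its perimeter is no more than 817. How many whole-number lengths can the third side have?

Triangle inequality: 328 < x < 452. Perimeter ≤ 817 gives x ≤ 817 − 390 − 62 = 365.
So 328 < x ≤ 365; integers 329 through 365: 37 values.

37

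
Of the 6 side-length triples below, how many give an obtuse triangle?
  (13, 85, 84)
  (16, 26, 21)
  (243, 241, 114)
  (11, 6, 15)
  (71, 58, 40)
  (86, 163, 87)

3

(13,85,84): 13²+84² = 7225 = 85² → right
(16,26,21): 16²+21² = 697 > 676 = 26² → acute
(243,241,114): 114²+241² = 71077 > 59049 = 243² → acute
(11,6,15): 6²+11² = 157 < 225 = 15² → obtuse
(71,58,40): 40²+58² = 4964 < 5041 = 71² → obtuse
(86,163,87): 86²+87² = 14965 < 26569 = 163² → obtuse
3 of the 6 are obtuse.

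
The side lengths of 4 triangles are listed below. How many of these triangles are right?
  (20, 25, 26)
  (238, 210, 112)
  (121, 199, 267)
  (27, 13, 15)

(20,25,26): 20²+25² = 1025 > 676 = 26² → acute
(238,210,112): 112²+210² = 56644 = 238² → right
(121,199,267): 121²+199² = 54242 < 71289 = 267² → obtuse
(27,13,15): 13²+15² = 394 < 729 = 27² → obtuse
1 of the 4 is right.

1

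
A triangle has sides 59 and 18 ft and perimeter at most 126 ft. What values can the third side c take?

41 < c ≤ 49

Triangle inequality alone gives 41 < c < 77.
The perimeter condition gives c ≤ 126 − 59 − 18 = 49.
Intersecting the two: 41 < c ≤ 49.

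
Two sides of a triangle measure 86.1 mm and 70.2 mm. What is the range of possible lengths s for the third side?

15.9 < s < 156.3 (mm)

By the triangle inequality, s must be less than 86.1 + 70.2 = 156.3 and greater than |86.1 − 70.2| = 15.9.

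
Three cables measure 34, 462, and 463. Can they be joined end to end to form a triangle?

Yes

The longest side is 463, and the other two sum to 496.
Since 496 > 463, the triangle inequality holds.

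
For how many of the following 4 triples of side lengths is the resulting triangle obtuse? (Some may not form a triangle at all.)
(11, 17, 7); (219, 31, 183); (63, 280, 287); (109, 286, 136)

(11,17,7): 7²+11² = 170 < 289 = 17² → obtuse
(219,31,183): 31+183 ≤ 219, not a triangle
(63,280,287): 63²+280² = 82369 = 287² → right
(109,286,136): 109+136 ≤ 286, not a triangle
1 of the 4 is obtuse.

1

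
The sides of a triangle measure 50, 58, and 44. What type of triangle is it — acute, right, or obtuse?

Compare the square of the longest side to the sum of squares of the other two: 44² + 50² = 4436 > 3364 = 58².

acute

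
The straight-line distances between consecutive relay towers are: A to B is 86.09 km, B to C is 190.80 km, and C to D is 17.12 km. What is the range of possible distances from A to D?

87.59 ≤ AD ≤ 294.01 km

The maximum is all hops collinear in one direction: 86.09 + 190.80 + 17.12 = 294.01.
The longest hop is 190.80; the others sum to 103.21. Folding the others back against it leaves at least 190.80 − 103.21 = 87.59.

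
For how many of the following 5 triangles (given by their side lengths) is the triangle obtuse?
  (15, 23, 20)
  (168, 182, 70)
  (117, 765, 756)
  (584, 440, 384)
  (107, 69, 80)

1

(15,23,20): 15²+20² = 625 > 529 = 23² → acute
(168,182,70): 70²+168² = 33124 = 182² → right
(117,765,756): 117²+756² = 585225 = 765² → right
(584,440,384): 384²+440² = 341056 = 584² → right
(107,69,80): 69²+80² = 11161 < 11449 = 107² → obtuse
1 of the 5 is obtuse.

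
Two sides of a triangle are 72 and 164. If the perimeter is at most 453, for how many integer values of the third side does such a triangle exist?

125

Triangle inequality: 92 < x < 236. Perimeter ≤ 453 gives x ≤ 453 − 72 − 164 = 217.
So 92 < x ≤ 217; integers 93 through 217: 125 values.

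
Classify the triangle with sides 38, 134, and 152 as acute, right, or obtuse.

Compare the square of the longest side to the sum of squares of the other two: 38² + 134² = 19400 < 23104 = 152².

obtuse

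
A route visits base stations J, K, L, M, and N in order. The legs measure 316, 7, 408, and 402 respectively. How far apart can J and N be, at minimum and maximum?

0 ≤ JN ≤ 1133

The maximum is all hops collinear in one direction: 316 + 7 + 408 + 402 = 1133.
The longest hop is 408; the others sum to 725. Since 408 ≤ 725, the path can fold back on itself completely, so the minimum distance is 0.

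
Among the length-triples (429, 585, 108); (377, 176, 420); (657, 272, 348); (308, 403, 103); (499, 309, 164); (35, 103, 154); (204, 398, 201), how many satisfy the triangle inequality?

3

(108,429,585): 108+429 ≤ 585 → not valid
(176,377,420): 176+377 > 420 → valid
(272,348,657): 272+348 ≤ 657 → not valid
(103,308,403): 103+308 > 403 → valid
(164,309,499): 164+309 ≤ 499 → not valid
(35,103,154): 35+103 ≤ 154 → not valid
(201,204,398): 201+204 > 398 → valid
3 of the 7 triples form a triangle.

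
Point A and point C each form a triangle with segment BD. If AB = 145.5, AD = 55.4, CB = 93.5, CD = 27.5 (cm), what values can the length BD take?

90.1 < BD < 121.0

From triangle ABD: |145.5 − 55.4| < BD < 145.5 + 55.4, i.e. 90.1 < BD < 200.9.
From triangle CBD: 66.0 < BD < 121.0.
Both must hold, so BD lies in the intersection.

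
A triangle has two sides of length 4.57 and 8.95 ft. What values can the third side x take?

4.38 < x < 13.52

By the triangle inequality, x must be less than 4.57 + 8.95 = 13.52 and greater than |4.57 − 8.95| = 4.38.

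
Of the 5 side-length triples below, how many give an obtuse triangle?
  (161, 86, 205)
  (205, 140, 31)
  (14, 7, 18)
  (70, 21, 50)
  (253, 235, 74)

(161,86,205): 86²+161² = 33317 < 42025 = 205² → obtuse
(205,140,31): 31+140 ≤ 205, not a triangle
(14,7,18): 7²+14² = 245 < 324 = 18² → obtuse
(70,21,50): 21²+50² = 2941 < 4900 = 70² → obtuse
(253,235,74): 74²+235² = 60701 < 64009 = 253² → obtuse
4 of the 5 are obtuse.

4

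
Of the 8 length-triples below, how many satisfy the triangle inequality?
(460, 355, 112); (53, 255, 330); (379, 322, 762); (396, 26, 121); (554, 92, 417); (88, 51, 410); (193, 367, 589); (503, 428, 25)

(112,355,460): 112+355 > 460 → valid
(53,255,330): 53+255 ≤ 330 → not valid
(322,379,762): 322+379 ≤ 762 → not valid
(26,121,396): 26+121 ≤ 396 → not valid
(92,417,554): 92+417 ≤ 554 → not valid
(51,88,410): 51+88 ≤ 410 → not valid
(193,367,589): 193+367 ≤ 589 → not valid
(25,428,503): 25+428 ≤ 503 → not valid
1 of the 8 triples forms a triangle.

1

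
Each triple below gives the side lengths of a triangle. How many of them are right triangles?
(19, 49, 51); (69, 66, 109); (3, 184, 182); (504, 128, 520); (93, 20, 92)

1

(19,49,51): 19²+49² = 2762 > 2601 = 51² → acute
(69,66,109): 66²+69² = 9117 < 11881 = 109² → obtuse
(3,184,182): 3²+182² = 33133 < 33856 = 184² → obtuse
(504,128,520): 128²+504² = 270400 = 520² → right
(93,20,92): 20²+92² = 8864 > 8649 = 93² → acute
1 of the 5 is right.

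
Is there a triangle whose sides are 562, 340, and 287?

The longest side is 562, and the other two sum to 627.
Since 627 > 562, the triangle inequality holds.

Yes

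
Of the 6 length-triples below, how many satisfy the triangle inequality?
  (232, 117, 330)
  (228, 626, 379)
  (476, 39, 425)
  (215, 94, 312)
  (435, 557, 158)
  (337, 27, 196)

2

(117,232,330): 117+232 > 330 → valid
(228,379,626): 228+379 ≤ 626 → not valid
(39,425,476): 39+425 ≤ 476 → not valid
(94,215,312): 94+215 ≤ 312 → not valid
(158,435,557): 158+435 > 557 → valid
(27,196,337): 27+196 ≤ 337 → not valid
2 of the 6 triples form a triangle.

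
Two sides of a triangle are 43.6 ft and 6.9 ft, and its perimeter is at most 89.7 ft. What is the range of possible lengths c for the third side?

Triangle inequality alone gives 36.7 < c < 50.5.
The perimeter condition gives c ≤ 89.7 − 43.6 − 6.9 = 39.2.
Intersecting the two: 36.7 < c ≤ 39.2.

36.7 < c ≤ 39.2 ft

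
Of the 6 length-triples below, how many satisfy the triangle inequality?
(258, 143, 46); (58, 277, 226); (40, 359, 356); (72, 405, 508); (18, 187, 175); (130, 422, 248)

3

(46,143,258): 46+143 ≤ 258 → not valid
(58,226,277): 58+226 > 277 → valid
(40,356,359): 40+356 > 359 → valid
(72,405,508): 72+405 ≤ 508 → not valid
(18,175,187): 18+175 > 187 → valid
(130,248,422): 130+248 ≤ 422 → not valid
3 of the 6 triples form a triangle.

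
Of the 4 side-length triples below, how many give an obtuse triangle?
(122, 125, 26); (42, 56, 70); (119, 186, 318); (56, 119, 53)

(122,125,26): 26²+122² = 15560 < 15625 = 125² → obtuse
(42,56,70): 42²+56² = 4900 = 70² → right
(119,186,318): 119+186 ≤ 318, not a triangle
(56,119,53): 53+56 ≤ 119, not a triangle
1 of the 4 is obtuse.

1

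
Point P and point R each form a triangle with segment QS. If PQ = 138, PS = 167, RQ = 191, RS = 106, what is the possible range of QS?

85 < QS < 297

From triangle PQS: |138 − 167| < QS < 138 + 167, i.e. 29 < QS < 305.
From triangle RQS: 85 < QS < 297.
Both must hold, so QS lies in the intersection.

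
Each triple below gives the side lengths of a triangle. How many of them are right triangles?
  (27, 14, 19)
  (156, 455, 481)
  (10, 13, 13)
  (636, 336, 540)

(27,14,19): 14²+19² = 557 < 729 = 27² → obtuse
(156,455,481): 156²+455² = 231361 = 481² → right
(10,13,13): 10²+13² = 269 > 169 = 13² → acute
(636,336,540): 336²+540² = 404496 = 636² → right
2 of the 4 are right.

2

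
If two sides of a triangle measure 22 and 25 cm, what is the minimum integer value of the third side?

The third side must be strictly greater than |22 − 25| = 3.
The smallest integer above 3 is 4.

4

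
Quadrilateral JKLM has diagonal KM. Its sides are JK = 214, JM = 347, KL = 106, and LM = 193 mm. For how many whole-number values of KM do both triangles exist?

165

From triangle JKM: 133 < KM < 561.
From triangle LKM: 87 < KM < 299.
Intersection: 133 < KM < 299, so integers 134 through 298: 165 values.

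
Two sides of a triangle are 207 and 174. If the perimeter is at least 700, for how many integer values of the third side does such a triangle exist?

62

Triangle inequality: 33 < x < 381. Perimeter ≥ 700 gives x ≥ 700 − 207 − 174 = 319.
So 319 ≤ x < 381; integers 319 through 380: 62 values.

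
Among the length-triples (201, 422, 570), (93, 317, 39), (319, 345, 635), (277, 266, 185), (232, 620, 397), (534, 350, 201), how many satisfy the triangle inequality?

5

(201,422,570): 201+422 > 570 → valid
(39,93,317): 39+93 ≤ 317 → not valid
(319,345,635): 319+345 > 635 → valid
(185,266,277): 185+266 > 277 → valid
(232,397,620): 232+397 > 620 → valid
(201,350,534): 201+350 > 534 → valid
5 of the 6 triples form a triangle.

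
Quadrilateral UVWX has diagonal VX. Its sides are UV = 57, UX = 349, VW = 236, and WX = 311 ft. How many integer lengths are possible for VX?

From triangle UVX: 292 < VX < 406.
From triangle WVX: 75 < VX < 547.
Intersection: 292 < VX < 406, so integers 293 through 405: 113 values.

113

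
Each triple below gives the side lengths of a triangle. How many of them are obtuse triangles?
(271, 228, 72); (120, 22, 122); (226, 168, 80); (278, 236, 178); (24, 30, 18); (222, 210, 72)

(271,228,72): 72²+228² = 57168 < 73441 = 271² → obtuse
(120,22,122): 22²+120² = 14884 = 122² → right
(226,168,80): 80²+168² = 34624 < 51076 = 226² → obtuse
(278,236,178): 178²+236² = 87380 > 77284 = 278² → acute
(24,30,18): 18²+24² = 900 = 30² → right
(222,210,72): 72²+210² = 49284 = 222² → right
2 of the 6 are obtuse.

2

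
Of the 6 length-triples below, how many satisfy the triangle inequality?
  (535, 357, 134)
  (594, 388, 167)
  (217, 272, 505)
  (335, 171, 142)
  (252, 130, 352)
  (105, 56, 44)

1

(134,357,535): 134+357 ≤ 535 → not valid
(167,388,594): 167+388 ≤ 594 → not valid
(217,272,505): 217+272 ≤ 505 → not valid
(142,171,335): 142+171 ≤ 335 → not valid
(130,252,352): 130+252 > 352 → valid
(44,56,105): 44+56 ≤ 105 → not valid
1 of the 6 triples forms a triangle.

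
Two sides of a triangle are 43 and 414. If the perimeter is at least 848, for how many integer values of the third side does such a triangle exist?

66

Triangle inequality: 371 < x < 457. Perimeter ≥ 848 gives x ≥ 848 − 43 − 414 = 391.
So 391 ≤ x < 457; integers 391 through 456: 66 values.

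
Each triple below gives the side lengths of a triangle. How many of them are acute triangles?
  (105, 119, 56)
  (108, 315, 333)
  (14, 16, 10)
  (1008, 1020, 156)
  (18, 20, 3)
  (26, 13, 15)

(105,119,56): 56²+105² = 14161 = 119² → right
(108,315,333): 108²+315² = 110889 = 333² → right
(14,16,10): 10²+14² = 296 > 256 = 16² → acute
(1008,1020,156): 156²+1008² = 1040400 = 1020² → right
(18,20,3): 3²+18² = 333 < 400 = 20² → obtuse
(26,13,15): 13²+15² = 394 < 676 = 26² → obtuse
1 of the 6 is acute.

1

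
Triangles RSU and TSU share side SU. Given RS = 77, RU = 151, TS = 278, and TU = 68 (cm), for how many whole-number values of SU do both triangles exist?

From triangle RSU: 74 < SU < 228.
From triangle TSU: 210 < SU < 346.
Intersection: 210 < SU < 228, so integers 211 through 227: 17 values.

17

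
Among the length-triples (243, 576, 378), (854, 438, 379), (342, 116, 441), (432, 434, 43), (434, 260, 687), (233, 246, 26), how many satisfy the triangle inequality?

5

(243,378,576): 243+378 > 576 → valid
(379,438,854): 379+438 ≤ 854 → not valid
(116,342,441): 116+342 > 441 → valid
(43,432,434): 43+432 > 434 → valid
(260,434,687): 260+434 > 687 → valid
(26,233,246): 26+233 > 246 → valid
5 of the 6 triples form a triangle.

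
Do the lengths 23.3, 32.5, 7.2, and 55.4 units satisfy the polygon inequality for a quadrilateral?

Yes

A quadrilateral exists iff every side is shorter than the sum of the others — equivalently, the longest side is less than the sum of the rest.
Longest side 55.4 < 63.0 (sum of the remaining 3), so yes.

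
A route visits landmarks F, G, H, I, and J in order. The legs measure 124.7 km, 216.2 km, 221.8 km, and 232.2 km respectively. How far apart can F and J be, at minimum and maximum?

0 ≤ FJ ≤ 794.9 km

The maximum is all hops collinear in one direction: 124.7 + 216.2 + 221.8 + 232.2 = 794.9.
The longest hop is 232.2; the others sum to 562.7. Since 232.2 ≤ 562.7, the path can fold back on itself completely, so the minimum distance is 0.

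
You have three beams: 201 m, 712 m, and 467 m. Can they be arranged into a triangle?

No

The longest side is 712, but the other two sum to only 668.
668 < 712, so the triangle inequality fails.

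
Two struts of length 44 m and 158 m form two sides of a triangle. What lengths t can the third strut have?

114 < t < 202

By the triangle inequality, t must be less than 44 + 158 = 202 and greater than |44 − 158| = 114.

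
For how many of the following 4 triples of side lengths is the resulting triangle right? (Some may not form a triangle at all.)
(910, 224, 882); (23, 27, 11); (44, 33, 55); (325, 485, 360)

3

(910,224,882): 224²+882² = 828100 = 910² → right
(23,27,11): 11²+23² = 650 < 729 = 27² → obtuse
(44,33,55): 33²+44² = 3025 = 55² → right
(325,485,360): 325²+360² = 235225 = 485² → right
3 of the 4 are right.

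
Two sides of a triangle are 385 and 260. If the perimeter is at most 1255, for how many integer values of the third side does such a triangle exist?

Triangle inequality: 125 < x < 645. Perimeter ≤ 1255 gives x ≤ 1255 − 385 − 260 = 610.
So 125 < x ≤ 610; integers 126 through 610: 485 values.

485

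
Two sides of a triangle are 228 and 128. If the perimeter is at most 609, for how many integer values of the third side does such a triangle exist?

153

Triangle inequality: 100 < x < 356. Perimeter ≤ 609 gives x ≤ 609 − 228 − 128 = 253.
So 100 < x ≤ 253; integers 101 through 253: 153 values.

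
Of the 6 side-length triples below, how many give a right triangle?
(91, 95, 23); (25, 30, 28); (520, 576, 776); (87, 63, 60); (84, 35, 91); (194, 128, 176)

3

(91,95,23): 23²+91² = 8810 < 9025 = 95² → obtuse
(25,30,28): 25²+28² = 1409 > 900 = 30² → acute
(520,576,776): 520²+576² = 602176 = 776² → right
(87,63,60): 60²+63² = 7569 = 87² → right
(84,35,91): 35²+84² = 8281 = 91² → right
(194,128,176): 128²+176² = 47360 > 37636 = 194² → acute
3 of the 6 are right.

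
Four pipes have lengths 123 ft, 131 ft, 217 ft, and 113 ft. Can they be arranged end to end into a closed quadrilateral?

A quadrilateral exists iff every side is shorter than the sum of the others — equivalently, the longest side is less than the sum of the rest.
Longest side 217 < 367 (sum of the remaining 3), so yes.

Yes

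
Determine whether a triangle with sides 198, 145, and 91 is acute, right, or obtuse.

Compare the square of the longest side to the sum of squares of the other two: 91² + 145² = 29306 < 39204 = 198².

obtuse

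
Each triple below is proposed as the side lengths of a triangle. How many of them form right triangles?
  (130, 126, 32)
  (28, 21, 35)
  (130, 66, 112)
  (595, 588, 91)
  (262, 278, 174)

4

(130,126,32): 32²+126² = 16900 = 130² → right
(28,21,35): 21²+28² = 1225 = 35² → right
(130,66,112): 66²+112² = 16900 = 130² → right
(595,588,91): 91²+588² = 354025 = 595² → right
(262,278,174): 174²+262² = 98920 > 77284 = 278² → acute
4 of the 5 are right.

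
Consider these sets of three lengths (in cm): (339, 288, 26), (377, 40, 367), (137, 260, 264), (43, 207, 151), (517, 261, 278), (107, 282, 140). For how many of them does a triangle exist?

(26,288,339): 26+288 ≤ 339 → not valid
(40,367,377): 40+367 > 377 → valid
(137,260,264): 137+260 > 264 → valid
(43,151,207): 43+151 ≤ 207 → not valid
(261,278,517): 261+278 > 517 → valid
(107,140,282): 107+140 ≤ 282 → not valid
3 of the 6 triples form a triangle.

3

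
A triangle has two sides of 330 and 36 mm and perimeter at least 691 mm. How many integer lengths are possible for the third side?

41

Triangle inequality: 294 < x < 366. Perimeter ≥ 691 gives x ≥ 691 − 330 − 36 = 325.
So 325 ≤ x < 366; integers 325 through 365: 41 values.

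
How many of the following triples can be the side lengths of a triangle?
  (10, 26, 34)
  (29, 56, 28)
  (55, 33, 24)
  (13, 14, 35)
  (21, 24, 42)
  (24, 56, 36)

(10,26,34): 10+26 > 34 → valid
(28,29,56): 28+29 > 56 → valid
(24,33,55): 24+33 > 55 → valid
(13,14,35): 13+14 ≤ 35 → not valid
(21,24,42): 21+24 > 42 → valid
(24,36,56): 24+36 > 56 → valid
5 of the 6 triples form a triangle.

5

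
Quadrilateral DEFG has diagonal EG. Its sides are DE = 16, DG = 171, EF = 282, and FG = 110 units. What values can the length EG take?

From triangle DEG: |16 − 171| < EG < 16 + 171, i.e. 155 < EG < 187.
From triangle FEG: 172 < EG < 392.
Both must hold, so EG lies in the intersection.

172 < EG < 187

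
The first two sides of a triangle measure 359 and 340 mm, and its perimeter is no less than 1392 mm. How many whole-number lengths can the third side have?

Triangle inequality: 19 < x < 699. Perimeter ≥ 1392 gives x ≥ 1392 − 359 − 340 = 693.
So 693 ≤ x < 699; integers 693 through 698: 6 values.

6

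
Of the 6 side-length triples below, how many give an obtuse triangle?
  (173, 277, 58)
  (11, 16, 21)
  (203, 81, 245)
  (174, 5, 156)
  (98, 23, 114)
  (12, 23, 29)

4

(173,277,58): 58+173 ≤ 277, not a triangle
(11,16,21): 11²+16² = 377 < 441 = 21² → obtuse
(203,81,245): 81²+203² = 47770 < 60025 = 245² → obtuse
(174,5,156): 5+156 ≤ 174, not a triangle
(98,23,114): 23²+98² = 10133 < 12996 = 114² → obtuse
(12,23,29): 12²+23² = 673 < 841 = 29² → obtuse
4 of the 6 are obtuse.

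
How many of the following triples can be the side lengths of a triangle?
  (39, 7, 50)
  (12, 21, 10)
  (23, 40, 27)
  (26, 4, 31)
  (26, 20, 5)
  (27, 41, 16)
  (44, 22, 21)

3

(7,39,50): 7+39 ≤ 50 → not valid
(10,12,21): 10+12 > 21 → valid
(23,27,40): 23+27 > 40 → valid
(4,26,31): 4+26 ≤ 31 → not valid
(5,20,26): 5+20 ≤ 26 → not valid
(16,27,41): 16+27 > 41 → valid
(21,22,44): 21+22 ≤ 44 → not valid
3 of the 7 triples form a triangle.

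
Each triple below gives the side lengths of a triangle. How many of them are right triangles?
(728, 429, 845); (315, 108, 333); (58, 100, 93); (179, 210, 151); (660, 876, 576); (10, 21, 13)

3

(728,429,845): 429²+728² = 714025 = 845² → right
(315,108,333): 108²+315² = 110889 = 333² → right
(58,100,93): 58²+93² = 12013 > 10000 = 100² → acute
(179,210,151): 151²+179² = 54842 > 44100 = 210² → acute
(660,876,576): 576²+660² = 767376 = 876² → right
(10,21,13): 10²+13² = 269 < 441 = 21² → obtuse
3 of the 6 are right.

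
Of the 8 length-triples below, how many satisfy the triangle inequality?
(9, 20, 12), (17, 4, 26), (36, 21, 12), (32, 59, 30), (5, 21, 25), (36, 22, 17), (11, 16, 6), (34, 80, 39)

(9,12,20): 9+12 > 20 → valid
(4,17,26): 4+17 ≤ 26 → not valid
(12,21,36): 12+21 ≤ 36 → not valid
(30,32,59): 30+32 > 59 → valid
(5,21,25): 5+21 > 25 → valid
(17,22,36): 17+22 > 36 → valid
(6,11,16): 6+11 > 16 → valid
(34,39,80): 34+39 ≤ 80 → not valid
5 of the 8 triples form a triangle.

5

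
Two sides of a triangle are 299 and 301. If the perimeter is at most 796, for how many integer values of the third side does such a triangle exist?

Triangle inequality: 2 < x < 600. Perimeter ≤ 796 gives x ≤ 796 − 299 − 301 = 196.
So 2 < x ≤ 196; integers 3 through 196: 194 values.

194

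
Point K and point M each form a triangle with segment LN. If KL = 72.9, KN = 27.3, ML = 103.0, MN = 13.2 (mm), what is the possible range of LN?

From triangle KLN: |72.9 − 27.3| < LN < 72.9 + 27.3, i.e. 45.6 < LN < 100.2.
From triangle MLN: 89.8 < LN < 116.2.
Both must hold, so LN lies in the intersection.

89.8 < LN < 100.2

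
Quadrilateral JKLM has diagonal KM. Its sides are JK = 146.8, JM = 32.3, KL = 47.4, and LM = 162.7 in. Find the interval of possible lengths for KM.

115.3 < KM < 179.1

From triangle JKM: |146.8 − 32.3| < KM < 146.8 + 32.3, i.e. 114.5 < KM < 179.1.
From triangle LKM: 115.3 < KM < 210.1.
Both must hold, so KM lies in the intersection.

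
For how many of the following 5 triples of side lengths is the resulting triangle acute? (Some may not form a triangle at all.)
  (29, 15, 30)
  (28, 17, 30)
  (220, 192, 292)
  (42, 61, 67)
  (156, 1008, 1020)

3

(29,15,30): 15²+29² = 1066 > 900 = 30² → acute
(28,17,30): 17²+28² = 1073 > 900 = 30² → acute
(220,192,292): 192²+220² = 85264 = 292² → right
(42,61,67): 42²+61² = 5485 > 4489 = 67² → acute
(156,1008,1020): 156²+1008² = 1040400 = 1020² → right
3 of the 5 are acute.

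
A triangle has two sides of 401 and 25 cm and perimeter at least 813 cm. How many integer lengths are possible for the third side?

39

Triangle inequality: 376 < x < 426. Perimeter ≥ 813 gives x ≥ 813 − 401 − 25 = 387.
So 387 ≤ x < 426; integers 387 through 425: 39 values.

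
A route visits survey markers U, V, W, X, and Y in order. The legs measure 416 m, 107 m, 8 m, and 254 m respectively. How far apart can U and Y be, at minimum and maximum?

The maximum is all hops collinear in one direction: 416 + 107 + 8 + 254 = 785.
The longest hop is 416; the others sum to 369. Folding the others back against it leaves at least 416 − 369 = 47.

47 ≤ UY ≤ 785 m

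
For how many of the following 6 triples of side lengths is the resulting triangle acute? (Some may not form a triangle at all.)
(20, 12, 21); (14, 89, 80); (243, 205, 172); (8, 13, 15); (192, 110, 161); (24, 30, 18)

(20,12,21): 12²+20² = 544 > 441 = 21² → acute
(14,89,80): 14²+80² = 6596 < 7921 = 89² → obtuse
(243,205,172): 172²+205² = 71609 > 59049 = 243² → acute
(8,13,15): 8²+13² = 233 > 225 = 15² → acute
(192,110,161): 110²+161² = 38021 > 36864 = 192² → acute
(24,30,18): 18²+24² = 900 = 30² → right
4 of the 6 are acute.

4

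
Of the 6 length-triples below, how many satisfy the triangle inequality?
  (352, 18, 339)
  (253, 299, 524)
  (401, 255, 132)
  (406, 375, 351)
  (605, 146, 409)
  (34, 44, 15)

4

(18,339,352): 18+339 > 352 → valid
(253,299,524): 253+299 > 524 → valid
(132,255,401): 132+255 ≤ 401 → not valid
(351,375,406): 351+375 > 406 → valid
(146,409,605): 146+409 ≤ 605 → not valid
(15,34,44): 15+34 > 44 → valid
4 of the 6 triples form a triangle.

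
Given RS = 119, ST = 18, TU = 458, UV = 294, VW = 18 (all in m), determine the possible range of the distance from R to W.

9 ≤ RW ≤ 907 m

The maximum is all hops collinear in one direction: 119 + 18 + 458 + 294 + 18 = 907.
The longest hop is 458; the others sum to 449. Folding the others back against it leaves at least 458 − 449 = 9.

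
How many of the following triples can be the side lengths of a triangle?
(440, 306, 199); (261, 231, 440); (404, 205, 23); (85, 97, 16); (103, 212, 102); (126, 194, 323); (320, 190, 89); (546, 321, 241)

4

(199,306,440): 199+306 > 440 → valid
(231,261,440): 231+261 > 440 → valid
(23,205,404): 23+205 ≤ 404 → not valid
(16,85,97): 16+85 > 97 → valid
(102,103,212): 102+103 ≤ 212 → not valid
(126,194,323): 126+194 ≤ 323 → not valid
(89,190,320): 89+190 ≤ 320 → not valid
(241,321,546): 241+321 > 546 → valid
4 of the 8 triples form a triangle.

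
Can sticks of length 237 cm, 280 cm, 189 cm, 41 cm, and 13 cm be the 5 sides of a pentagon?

Yes

A pentagon exists iff every side is shorter than the sum of the others — equivalently, the longest side is less than the sum of the rest.
Longest side 280 < 480 (sum of the remaining 4), so yes.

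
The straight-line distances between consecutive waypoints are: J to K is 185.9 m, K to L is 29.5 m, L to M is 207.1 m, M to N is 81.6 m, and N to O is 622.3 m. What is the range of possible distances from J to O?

The maximum is all hops collinear in one direction: 185.9 + 29.5 + 207.1 + 81.6 + 622.3 = 1126.4.
The longest hop is 622.3; the others sum to 504.1. Folding the others back against it leaves at least 622.3 − 504.1 = 118.2.

118.2 ≤ JO ≤ 1126.4 m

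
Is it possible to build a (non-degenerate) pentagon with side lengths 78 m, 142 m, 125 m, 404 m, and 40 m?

For a pentagon, each side must be shorter than the sum of the others.
Here the longest side is 404, but the remaining 4 sides sum to only 385.

No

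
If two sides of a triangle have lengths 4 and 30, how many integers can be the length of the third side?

7

The third side lies in the open interval (26, 34).
Integers from 27 to 33 inclusive: 33 − 27 + 1 = 7.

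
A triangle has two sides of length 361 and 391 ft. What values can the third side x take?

30 < x < 752 (ft)

By the triangle inequality, x must be less than 361 + 391 = 752 and greater than |361 − 391| = 30.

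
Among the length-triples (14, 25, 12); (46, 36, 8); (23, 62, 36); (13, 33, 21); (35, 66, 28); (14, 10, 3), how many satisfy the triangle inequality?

2

(12,14,25): 12+14 > 25 → valid
(8,36,46): 8+36 ≤ 46 → not valid
(23,36,62): 23+36 ≤ 62 → not valid
(13,21,33): 13+21 > 33 → valid
(28,35,66): 28+35 ≤ 66 → not valid
(3,10,14): 3+10 ≤ 14 → not valid
2 of the 6 triples form a triangle.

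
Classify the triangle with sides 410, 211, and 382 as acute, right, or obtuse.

acute

Compare the square of the longest side to the sum of squares of the other two: 211² + 382² = 190445 > 168100 = 410².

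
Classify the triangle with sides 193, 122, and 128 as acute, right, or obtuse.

obtuse

Compare the square of the longest side to the sum of squares of the other two: 122² + 128² = 31268 < 37249 = 193².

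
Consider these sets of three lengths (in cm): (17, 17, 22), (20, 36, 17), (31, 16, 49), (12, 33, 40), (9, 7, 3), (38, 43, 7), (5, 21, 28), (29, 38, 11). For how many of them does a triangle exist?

(17,17,22): 17+17 > 22 → valid
(17,20,36): 17+20 > 36 → valid
(16,31,49): 16+31 ≤ 49 → not valid
(12,33,40): 12+33 > 40 → valid
(3,7,9): 3+7 > 9 → valid
(7,38,43): 7+38 > 43 → valid
(5,21,28): 5+21 ≤ 28 → not valid
(11,29,38): 11+29 > 38 → valid
6 of the 8 triples form a triangle.

6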